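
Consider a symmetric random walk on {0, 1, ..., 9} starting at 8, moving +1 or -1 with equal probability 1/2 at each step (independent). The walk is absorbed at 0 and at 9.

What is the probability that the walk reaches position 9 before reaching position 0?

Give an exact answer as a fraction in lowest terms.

Symmetric walk (p = 1/2): the harmonic-function argument gives P(hit 9 before 0 | start at 8) = a/N.
P = 8/9 = 8/9

Answer: 8/9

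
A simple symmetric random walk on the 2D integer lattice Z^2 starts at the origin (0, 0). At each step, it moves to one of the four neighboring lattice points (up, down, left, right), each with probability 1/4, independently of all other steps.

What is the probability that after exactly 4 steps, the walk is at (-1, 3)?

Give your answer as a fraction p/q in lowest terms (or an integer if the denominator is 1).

Let h be the number of horizontal steps (so 4-h are vertical). To end at (-1,3) need (h-1)/2 right-steps and ((4-h)+3)/2 up-steps.
Sum over h with 1 ≤ h ≤ 1, h ≡ 1 (mod 2), 4-h ≡ 1 (mod 2):
h=1: C(4,1)·C(1,0)·C(3,3) = 4·1·1 = 4
Total favorable: 4
Total paths: 4^4 = 256
P = 4/256 = 1/64

Answer: 1/64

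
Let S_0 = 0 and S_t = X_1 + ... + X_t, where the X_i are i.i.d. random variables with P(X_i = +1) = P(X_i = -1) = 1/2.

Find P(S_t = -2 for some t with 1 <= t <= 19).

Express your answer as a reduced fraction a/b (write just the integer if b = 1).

Answer: 84883/131072

Derivation:
Count via complement. Let g(t,s) = #length-t paths at position s with S_1..S_t all ≠ -2.
g(t,s) = g(t-1,s-1) + g(t-1,s+1) for s ≠ -2; g(t,-2) = 0.
t=0: g(0,0)=1
t=1: g(1,-1)=1 g(1,1)=1
t=2: g(2,0)=2 g(2,2)=1
t=3: g(3,-1)=2 g(3,1)=3 g(3,3)=1
t=4: g(4,0)=5 g(4,2)=4 g(4,4)=1
t=5: g(5,-1)=5 g(5,1)=9 g(5,3)=5 g(5,5)=1
t=6: g(6,0)=14 g(6,2)=14 g(6,4)=6 g(6,6)=1
t=7: g(7,-1)=14 g(7,1)=28 g(7,3)=20 g(7,5)=7 g(7,7)=1
t=8: g(8,0)=42 g(8,2)=48 g(8,4)=27 g(8,6)=8 g(8,8)=1
t=9: g(9,-1)=42 g(9,1)=90 g(9,3)=75 g(9,5)=35 g(9,7)=9 g(9,9)=1
t=10: g(10,0)=132 g(10,2)=165 g(10,4)=110 g(10,6)=44 g(10,8)=10 g(10,10)=1
t=11: g(11,-1)=132 g(11,1)=297 g(11,3)=275 g(11,5)=154 g(11,7)=54 g(11,9)=11 g(11,11)=1
t=12: g(12,0)=429 g(12,2)=572 g(12,4)=429 g(12,6)=208 g(12,8)=65 g(12,10)=12 g(12,12)=1
t=13: g(13,-1)=429 g(13,1)=1001 g(13,3)=1001 g(13,5)=637 g(13,7)=273 g(13,9)=77 g(13,11)=13 g(13,13)=1
t=14: g(14,0)=1430 g(14,2)=2002 g(14,4)=1638 g(14,6)=910 g(14,8)=350 g(14,10)=90 g(14,12)=14 g(14,14)=1
t=15: g(15,-1)=1430 g(15,1)=3432 g(15,3)=3640 g(15,5)=2548 g(15,7)=1260 g(15,9)=440 g(15,11)=104 g(15,13)=15 g(15,15)=1
t=16: g(16,0)=4862 g(16,2)=7072 g(16,4)=6188 g(16,6)=3808 g(16,8)=1700 g(16,10)=544 g(16,12)=119 g(16,14)=16 g(16,16)=1
t=17: g(17,-1)=4862 g(17,1)=11934 g(17,3)=13260 g(17,5)=9996 g(17,7)=5508 g(17,9)=2244 g(17,11)=663 g(17,13)=135 g(17,15)=17 g(17,17)=1
t=18: g(18,0)=16796 g(18,2)=25194 g(18,4)=23256 g(18,6)=15504 g(18,8)=7752 g(18,10)=2907 g(18,12)=798 g(18,14)=152 g(18,16)=18 g(18,18)=1
t=19: g(19,-1)=16796 g(19,1)=41990 g(19,3)=48450 g(19,5)=38760 g(19,7)=23256 g(19,9)=10659 g(19,11)=3705 g(19,13)=950 g(19,15)=170 g(19,17)=19 g(19,19)=1
Paths never hitting -2: Σ_s g(19,s) = 184756
Paths hitting -2: 2^19 - 184756 = 339532
P = 339532/524288 = 84883/131072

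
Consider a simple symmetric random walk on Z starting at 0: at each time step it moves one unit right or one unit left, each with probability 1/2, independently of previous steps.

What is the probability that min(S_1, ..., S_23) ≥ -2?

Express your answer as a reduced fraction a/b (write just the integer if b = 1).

Answer: 1924111/4194304

Derivation:
Let f(t,s) = #length-t paths at position s with S_1..S_t all ≥ -2.
f(t,s) = f(t-1,s-1) + f(t-1,s+1) for s ≥ -2; f(t,s) = 0 for s < -2.
t=0: f(0,0)=1
t=1: f(1,-1)=1 f(1,1)=1
t=2: f(2,-2)=1 f(2,0)=2 f(2,2)=1
t=3: f(3,-1)=3 f(3,1)=3 f(3,3)=1
t=4: f(4,-2)=3 f(4,0)=6 f(4,2)=4 f(4,4)=1
t=5: f(5,-1)=9 f(5,1)=10 f(5,3)=5 f(5,5)=1
t=6: f(6,-2)=9 f(6,0)=19 f(6,2)=15 f(6,4)=6 f(6,6)=1
t=7: f(7,-1)=28 f(7,1)=34 f(7,3)=21 f(7,5)=7 f(7,7)=1
t=8: f(8,-2)=28 f(8,0)=62 f(8,2)=55 f(8,4)=28 f(8,6)=8 f(8,8)=1
t=9: f(9,-1)=90 f(9,1)=117 f(9,3)=83 f(9,5)=36 f(9,7)=9 f(9,9)=1
t=10: f(10,-2)=90 f(10,0)=207 f(10,2)=200 f(10,4)=119 f(10,6)=45 f(10,8)=10 f(10,10)=1
t=11: f(11,-1)=297 f(11,1)=407 f(11,3)=319 f(11,5)=164 f(11,7)=55 f(11,9)=11 f(11,11)=1
t=12: f(12,-2)=297 f(12,0)=704 f(12,2)=726 f(12,4)=483 f(12,6)=219 f(12,8)=66 f(12,10)=12 f(12,12)=1
t=13: f(13,-1)=1001 f(13,1)=1430 f(13,3)=1209 f(13,5)=702 f(13,7)=285 f(13,9)=78 f(13,11)=13 f(13,13)=1
t=14: f(14,-2)=1001 f(14,0)=2431 f(14,2)=2639 f(14,4)=1911 f(14,6)=987 f(14,8)=363 f(14,10)=91 f(14,12)=14 f(14,14)=1
t=15: f(15,-1)=3432 f(15,1)=5070 f(15,3)=4550 f(15,5)=2898 f(15,7)=1350 f(15,9)=454 f(15,11)=105 f(15,13)=15 f(15,15)=1
t=16: f(16,-2)=3432 f(16,0)=8502 f(16,2)=9620 f(16,4)=7448 f(16,6)=4248 f(16,8)=1804 f(16,10)=559 f(16,12)=120 f(16,14)=16 f(16,16)=1
t=17: f(17,-1)=11934 f(17,1)=18122 f(17,3)=17068 f(17,5)=11696 f(17,7)=6052 f(17,9)=2363 f(17,11)=679 f(17,13)=136 f(17,15)=17 f(17,17)=1
t=18: f(18,-2)=11934 f(18,0)=30056 f(18,2)=35190 f(18,4)=28764 f(18,6)=17748 f(18,8)=8415 f(18,10)=3042 f(18,12)=815 f(18,14)=153 f(18,16)=18 f(18,18)=1
t=19: f(19,-1)=41990 f(19,1)=65246 f(19,3)=63954 f(19,5)=46512 f(19,7)=26163 f(19,9)=11457 f(19,11)=3857 f(19,13)=968 f(19,15)=171 f(19,17)=19 f(19,19)=1
t=20: f(20,-2)=41990 f(20,0)=107236 f(20,2)=129200 f(20,4)=110466 f(20,6)=72675 f(20,8)=37620 f(20,10)=15314 f(20,12)=4825 f(20,14)=1139 f(20,16)=190 f(20,18)=20 f(20,20)=1
t=21: f(21,-1)=149226 f(21,1)=236436 f(21,3)=239666 f(21,5)=183141 f(21,7)=110295 f(21,9)=52934 f(21,11)=20139 f(21,13)=5964 f(21,15)=1329 f(21,17)=210 f(21,19)=21 f(21,21)=1
t=22: f(22,-2)=149226 f(22,0)=385662 f(22,2)=476102 f(22,4)=422807 f(22,6)=293436 f(22,8)=163229 f(22,10)=73073 f(22,12)=26103 f(22,14)=7293 f(22,16)=1539 f(22,18)=231 f(22,20)=22 f(22,22)=1
t=23: f(23,-1)=534888 f(23,1)=861764 f(23,3)=898909 f(23,5)=716243 f(23,7)=456665 f(23,9)=236302 f(23,11)=99176 f(23,13)=33396 f(23,15)=8832 f(23,17)=1770 f(23,19)=253 f(23,21)=23 f(23,23)=1
Σ_s f(23,s) = 3848222
P = 3848222/8388608 = 1924111/4194304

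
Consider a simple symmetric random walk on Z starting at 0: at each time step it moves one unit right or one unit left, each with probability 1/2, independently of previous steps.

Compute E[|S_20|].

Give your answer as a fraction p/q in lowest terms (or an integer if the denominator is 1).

Answer: 230945/65536

Derivation:
S_20 takes values m ≡ 0 (mod 2) with |m| ≤ 20; P(S_20=m) = C(20,(20+m)/2)/2^20.
Total paths: 2^20 = 1048576
Distribution: P(S=-20)=1/1048576, P(S=-18)=20/1048576, P(S=-16)=190/1048576, P(S=-14)=1140/1048576, P(S=-12)=4845/1048576, P(S=-10)=15504/1048576, P(S=-8)=38760/1048576, P(S=-6)=77520/1048576, P(S=-4)=125970/1048576, P(S=-2)=167960/1048576, P(S=0)=184756/1048576, P(S=2)=167960/1048576, P(S=4)=125970/1048576, P(S=6)=77520/1048576, P(S=8)=38760/1048576, P(S=10)=15504/1048576, P(S=12)=4845/1048576, P(S=14)=1140/1048576, P(S=16)=190/1048576, P(S=18)=20/1048576, P(S=20)=1/1048576
E[|S_20|] = Σ_m |m|·P(S_20=m) = 3695120/1048576 = 230945/65536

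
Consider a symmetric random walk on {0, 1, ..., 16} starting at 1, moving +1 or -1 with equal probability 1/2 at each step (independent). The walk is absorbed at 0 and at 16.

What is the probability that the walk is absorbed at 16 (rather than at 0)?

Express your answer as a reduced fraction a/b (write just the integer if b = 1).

Answer: 1/16

Derivation:
Symmetric walk (p = 1/2): the harmonic-function argument gives P(hit 16 before 0 | start at 1) = a/N.
P = 1/16 = 1/16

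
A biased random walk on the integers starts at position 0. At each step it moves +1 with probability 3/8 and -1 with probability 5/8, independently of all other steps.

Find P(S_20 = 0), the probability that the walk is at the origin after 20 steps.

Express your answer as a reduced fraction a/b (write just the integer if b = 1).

Answer: 26634904892578125/288230376151711744

Derivation:
To be at 0 after 20 steps: need exactly 10 steps of +1 and 10 of -1.
Number of such sequences: C(20,10) = 184756
Each has probability (3/8)^10 · (5/8)^10 = 576650390625/1152921504606846976
P = 184756 · 576650390625/1152921504606846976 = 26634904892578125/288230376151711744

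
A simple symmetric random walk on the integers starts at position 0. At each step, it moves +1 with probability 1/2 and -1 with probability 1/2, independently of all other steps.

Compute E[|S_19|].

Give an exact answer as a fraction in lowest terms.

S_19 takes values m ≡ 1 (mod 2) with |m| ≤ 19; P(S_19=m) = C(19,(19+m)/2)/2^19.
Total paths: 2^19 = 524288
Distribution: P(S=-19)=1/524288, P(S=-17)=19/524288, P(S=-15)=171/524288, P(S=-13)=969/524288, P(S=-11)=3876/524288, P(S=-9)=11628/524288, P(S=-7)=27132/524288, P(S=-5)=50388/524288, P(S=-3)=75582/524288, P(S=-1)=92378/524288, P(S=1)=92378/524288, P(S=3)=75582/524288, P(S=5)=50388/524288, P(S=7)=27132/524288, P(S=9)=11628/524288, P(S=11)=3876/524288, P(S=13)=969/524288, P(S=15)=171/524288, P(S=17)=19/524288, P(S=19)=1/524288
E[|S_19|] = Σ_m |m|·P(S_19=m) = 1847560/524288 = 230945/65536

Answer: 230945/65536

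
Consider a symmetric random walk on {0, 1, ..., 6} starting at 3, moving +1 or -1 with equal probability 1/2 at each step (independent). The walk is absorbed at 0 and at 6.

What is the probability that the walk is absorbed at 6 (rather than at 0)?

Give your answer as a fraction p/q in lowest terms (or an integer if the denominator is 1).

Answer: 1/2

Derivation:
Symmetric walk (p = 1/2): the harmonic-function argument gives P(hit 6 before 0 | start at 3) = a/N.
P = 3/6 = 1/2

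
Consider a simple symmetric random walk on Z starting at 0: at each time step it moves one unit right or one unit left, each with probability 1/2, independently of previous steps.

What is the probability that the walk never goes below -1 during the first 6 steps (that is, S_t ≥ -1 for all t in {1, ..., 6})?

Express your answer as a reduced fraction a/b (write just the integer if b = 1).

Answer: 35/64

Derivation:
Let f(t,s) = #length-t paths at position s with S_1..S_t all ≥ -1.
f(t,s) = f(t-1,s-1) + f(t-1,s+1) for s ≥ -1; f(t,s) = 0 for s < -1.
t=0: f(0,0)=1
t=1: f(1,-1)=1 f(1,1)=1
t=2: f(2,0)=2 f(2,2)=1
t=3: f(3,-1)=2 f(3,1)=3 f(3,3)=1
t=4: f(4,0)=5 f(4,2)=4 f(4,4)=1
t=5: f(5,-1)=5 f(5,1)=9 f(5,3)=5 f(5,5)=1
t=6: f(6,0)=14 f(6,2)=14 f(6,4)=6 f(6,6)=1
Σ_s f(6,s) = 35
P = 35/64 = 35/64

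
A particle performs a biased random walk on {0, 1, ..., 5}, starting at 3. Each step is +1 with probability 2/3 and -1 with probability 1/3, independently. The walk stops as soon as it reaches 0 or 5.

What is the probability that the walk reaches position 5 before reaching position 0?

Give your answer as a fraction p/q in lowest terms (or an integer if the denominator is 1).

Biased walk: p = 2/3, q = 1/3, r = q/p = 1/2
Gambler's ruin: P(hit 5 before 0 | start at 3) = (1 - r^a)/(1 - r^N)
r^3 = 1/8; r^5 = 1/32
P = (1 - 1/8) / (1 - 1/32) = 7/8 / 31/32 = 28/31

Answer: 28/31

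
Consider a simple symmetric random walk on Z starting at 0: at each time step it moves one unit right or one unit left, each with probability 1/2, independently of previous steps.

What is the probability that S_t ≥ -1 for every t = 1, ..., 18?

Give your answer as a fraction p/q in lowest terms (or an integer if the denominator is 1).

Let f(t,s) = #length-t paths at position s with S_1..S_t all ≥ -1.
f(t,s) = f(t-1,s-1) + f(t-1,s+1) for s ≥ -1; f(t,s) = 0 for s < -1.
t=0: f(0,0)=1
t=1: f(1,-1)=1 f(1,1)=1
t=2: f(2,0)=2 f(2,2)=1
t=3: f(3,-1)=2 f(3,1)=3 f(3,3)=1
t=4: f(4,0)=5 f(4,2)=4 f(4,4)=1
t=5: f(5,-1)=5 f(5,1)=9 f(5,3)=5 f(5,5)=1
t=6: f(6,0)=14 f(6,2)=14 f(6,4)=6 f(6,6)=1
t=7: f(7,-1)=14 f(7,1)=28 f(7,3)=20 f(7,5)=7 f(7,7)=1
t=8: f(8,0)=42 f(8,2)=48 f(8,4)=27 f(8,6)=8 f(8,8)=1
t=9: f(9,-1)=42 f(9,1)=90 f(9,3)=75 f(9,5)=35 f(9,7)=9 f(9,9)=1
t=10: f(10,0)=132 f(10,2)=165 f(10,4)=110 f(10,6)=44 f(10,8)=10 f(10,10)=1
t=11: f(11,-1)=132 f(11,1)=297 f(11,3)=275 f(11,5)=154 f(11,7)=54 f(11,9)=11 f(11,11)=1
t=12: f(12,0)=429 f(12,2)=572 f(12,4)=429 f(12,6)=208 f(12,8)=65 f(12,10)=12 f(12,12)=1
t=13: f(13,-1)=429 f(13,1)=1001 f(13,3)=1001 f(13,5)=637 f(13,7)=273 f(13,9)=77 f(13,11)=13 f(13,13)=1
t=14: f(14,0)=1430 f(14,2)=2002 f(14,4)=1638 f(14,6)=910 f(14,8)=350 f(14,10)=90 f(14,12)=14 f(14,14)=1
t=15: f(15,-1)=1430 f(15,1)=3432 f(15,3)=3640 f(15,5)=2548 f(15,7)=1260 f(15,9)=440 f(15,11)=104 f(15,13)=15 f(15,15)=1
t=16: f(16,0)=4862 f(16,2)=7072 f(16,4)=6188 f(16,6)=3808 f(16,8)=1700 f(16,10)=544 f(16,12)=119 f(16,14)=16 f(16,16)=1
t=17: f(17,-1)=4862 f(17,1)=11934 f(17,3)=13260 f(17,5)=9996 f(17,7)=5508 f(17,9)=2244 f(17,11)=663 f(17,13)=135 f(17,15)=17 f(17,17)=1
t=18: f(18,0)=16796 f(18,2)=25194 f(18,4)=23256 f(18,6)=15504 f(18,8)=7752 f(18,10)=2907 f(18,12)=798 f(18,14)=152 f(18,16)=18 f(18,18)=1
Σ_s f(18,s) = 92378
P = 92378/262144 = 46189/131072

Answer: 46189/131072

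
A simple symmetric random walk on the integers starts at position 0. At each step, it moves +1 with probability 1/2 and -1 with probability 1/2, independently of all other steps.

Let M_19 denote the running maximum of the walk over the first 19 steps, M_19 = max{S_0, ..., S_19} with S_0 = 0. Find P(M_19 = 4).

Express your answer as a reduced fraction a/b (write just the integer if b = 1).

Answer: 12597/131072

Derivation:
Let M_19 = max(S_0,...,S_19). Use the reflection principle: for j ≥ 1, #{paths with M_19 ≥ j} = #{S_19 ≥ j} + #{S_19 ≥ j+1}.
By reflection, #{M_19 ≥ 4} = #{S_19 ≥ 4} + #{S_19 ≥ 5} = 94184 + 94184 = 188368.
#{M_19 ≥ 5} = #{S_19 ≥ 5} + #{S_19 ≥ 6} = 94184 + 43796 = 137980.
#{M_19 = 4} = 188368 - 137980 = 50388.
P(M_19 = 4) = 50388/524288 = 12597/131072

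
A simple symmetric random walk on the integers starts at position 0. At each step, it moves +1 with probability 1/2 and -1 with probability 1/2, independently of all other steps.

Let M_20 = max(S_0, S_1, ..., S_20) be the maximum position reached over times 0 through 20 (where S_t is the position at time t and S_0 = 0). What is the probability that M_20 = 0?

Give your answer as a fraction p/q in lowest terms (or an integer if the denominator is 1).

Answer: 46189/262144

Derivation:
Let M_20 = max(S_0,...,S_20). Use the reflection principle: for j ≥ 1, #{paths with M_20 ≥ j} = #{S_20 ≥ j} + #{S_20 ≥ j+1}.
P(M_20 ≥ 0) = 1 since S_0 = 0, so #{M_20 ≥ 0} = 1048576.
#{M_20 ≥ 1} = #{S_20 ≥ 1} + #{S_20 ≥ 2} = 431910 + 431910 = 863820.
#{M_20 = 0} = 1048576 - 863820 = 184756.
P(M_20 = 0) = 184756/1048576 = 46189/262144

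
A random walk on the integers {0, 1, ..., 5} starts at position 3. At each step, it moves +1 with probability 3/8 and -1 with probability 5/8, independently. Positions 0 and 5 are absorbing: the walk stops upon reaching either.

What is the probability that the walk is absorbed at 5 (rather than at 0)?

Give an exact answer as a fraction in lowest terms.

Biased walk: p = 3/8, q = 5/8, r = q/p = 5/3
Gambler's ruin: P(hit 5 before 0 | start at 3) = (1 - r^a)/(1 - r^N)
r^3 = 125/27; r^5 = 3125/243
P = (1 - 125/27) / (1 - 3125/243) = -98/27 / -2882/243 = 441/1441

Answer: 441/1441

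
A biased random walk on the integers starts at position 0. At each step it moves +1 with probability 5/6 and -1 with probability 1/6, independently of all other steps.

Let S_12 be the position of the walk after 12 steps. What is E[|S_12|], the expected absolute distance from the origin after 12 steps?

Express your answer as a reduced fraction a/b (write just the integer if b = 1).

S_12 takes values m ≡ 0 (mod 2) with |m| ≤ 12; P(S_12=m) = C(12,(12+m)/2) · (5/6)^((12+m)/2) · (1/6)^((12-m)/2).
Distribution: P(S=-12)=1/2176782336, P(S=-10)=5/181398528, P(S=-8)=275/362797056, P(S=-6)=6875/544195584, P(S=-4)=34375/241864704, P(S=-2)=34375/30233088, P(S=0)=1203125/181398528, P(S=2)=859375/30233088, P(S=4)=21484375/241864704, P(S=6)=107421875/544195584, P(S=8)=107421875/362797056, P(S=10)=48828125/181398528, P(S=12)=244140625/2176782336
E[|S_12|] = Σ_m |m|·P(S_12=m) = 121020773/15116544

Answer: 121020773/15116544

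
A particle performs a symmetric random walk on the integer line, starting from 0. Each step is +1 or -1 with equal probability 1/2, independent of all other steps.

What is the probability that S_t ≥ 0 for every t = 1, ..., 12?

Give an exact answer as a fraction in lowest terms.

Let f(t,s) = #length-t paths at position s with S_1..S_t all ≥ 0.
f(t,s) = f(t-1,s-1) + f(t-1,s+1) for s ≥ 0; f(t,s) = 0 for s < 0.
t=0: f(0,0)=1
t=1: f(1,1)=1
t=2: f(2,0)=1 f(2,2)=1
t=3: f(3,1)=2 f(3,3)=1
t=4: f(4,0)=2 f(4,2)=3 f(4,4)=1
t=5: f(5,1)=5 f(5,3)=4 f(5,5)=1
t=6: f(6,0)=5 f(6,2)=9 f(6,4)=5 f(6,6)=1
t=7: f(7,1)=14 f(7,3)=14 f(7,5)=6 f(7,7)=1
t=8: f(8,0)=14 f(8,2)=28 f(8,4)=20 f(8,6)=7 f(8,8)=1
t=9: f(9,1)=42 f(9,3)=48 f(9,5)=27 f(9,7)=8 f(9,9)=1
t=10: f(10,0)=42 f(10,2)=90 f(10,4)=75 f(10,6)=35 f(10,8)=9 f(10,10)=1
t=11: f(11,1)=132 f(11,3)=165 f(11,5)=110 f(11,7)=44 f(11,9)=10 f(11,11)=1
t=12: f(12,0)=132 f(12,2)=297 f(12,4)=275 f(12,6)=154 f(12,8)=54 f(12,10)=11 f(12,12)=1
Σ_s f(12,s) = 924
P = 924/4096 = 231/1024

Answer: 231/1024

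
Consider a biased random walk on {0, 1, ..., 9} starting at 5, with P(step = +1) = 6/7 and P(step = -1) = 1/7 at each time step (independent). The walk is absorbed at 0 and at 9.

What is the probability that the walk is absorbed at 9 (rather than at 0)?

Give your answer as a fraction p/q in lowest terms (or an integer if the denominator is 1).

Biased walk: p = 6/7, q = 1/7, r = q/p = 1/6
Gambler's ruin: P(hit 9 before 0 | start at 5) = (1 - r^a)/(1 - r^N)
r^5 = 1/7776; r^9 = 1/10077696
P = (1 - 1/7776) / (1 - 1/10077696) = 7775/7776 / 10077695/10077696 = 2015280/2015539

Answer: 2015280/2015539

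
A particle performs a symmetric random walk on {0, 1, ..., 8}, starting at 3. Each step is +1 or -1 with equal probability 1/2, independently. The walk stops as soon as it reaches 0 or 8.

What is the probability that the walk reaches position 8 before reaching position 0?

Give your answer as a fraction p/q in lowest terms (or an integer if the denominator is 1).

Answer: 3/8

Derivation:
Symmetric walk (p = 1/2): the harmonic-function argument gives P(hit 8 before 0 | start at 3) = a/N.
P = 3/8 = 3/8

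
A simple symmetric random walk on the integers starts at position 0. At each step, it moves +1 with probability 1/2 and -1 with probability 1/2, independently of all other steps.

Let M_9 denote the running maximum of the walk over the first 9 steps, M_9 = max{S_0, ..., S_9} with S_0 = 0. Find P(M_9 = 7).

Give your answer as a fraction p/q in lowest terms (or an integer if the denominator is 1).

Let M_9 = max(S_0,...,S_9). Use the reflection principle: for j ≥ 1, #{paths with M_9 ≥ j} = #{S_9 ≥ j} + #{S_9 ≥ j+1}.
By reflection, #{M_9 ≥ 7} = #{S_9 ≥ 7} + #{S_9 ≥ 8} = 10 + 1 = 11.
#{M_9 ≥ 8} = #{S_9 ≥ 8} + #{S_9 ≥ 9} = 1 + 1 = 2.
#{M_9 = 7} = 11 - 2 = 9.
P(M_9 = 7) = 9/512 = 9/512

Answer: 9/512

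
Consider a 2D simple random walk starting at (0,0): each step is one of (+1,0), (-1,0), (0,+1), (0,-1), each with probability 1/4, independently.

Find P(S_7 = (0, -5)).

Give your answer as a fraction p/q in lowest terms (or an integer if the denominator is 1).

Let h be the number of horizontal steps (so 7-h are vertical). To end at (0,-5) need (h+0)/2 right-steps and ((7-h)-5)/2 up-steps.
Sum over h with 0 ≤ h ≤ 2, h ≡ 0 (mod 2), 7-h ≡ 1 (mod 2):
h=0: C(7,0)·C(0,0)·C(7,1) = 1·1·7 = 7
h=2: C(7,2)·C(2,1)·C(5,0) = 21·2·1 = 42
Total favorable: 49
Total paths: 4^7 = 16384
P = 49/16384 = 49/16384

Answer: 49/16384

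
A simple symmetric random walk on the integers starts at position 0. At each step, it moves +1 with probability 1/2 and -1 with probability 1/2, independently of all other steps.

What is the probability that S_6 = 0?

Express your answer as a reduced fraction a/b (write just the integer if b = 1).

Answer: 5/16

Derivation:
To return to 0 after 6 steps: need exactly 3 steps of +1 and 3 of -1.
Favorable paths: C(6,3) = 20
Total paths: 2^6 = 64
P = 20/64 = 5/16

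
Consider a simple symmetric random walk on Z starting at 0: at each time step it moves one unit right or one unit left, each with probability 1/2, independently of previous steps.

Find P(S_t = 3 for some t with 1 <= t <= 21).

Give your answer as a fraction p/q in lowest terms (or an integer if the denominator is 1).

Count via complement. Let g(t,s) = #length-t paths at position s with S_1..S_t all ≠ 3.
g(t,s) = g(t-1,s-1) + g(t-1,s+1) for s ≠ 3; g(t,3) = 0.
t=0: g(0,0)=1
t=1: g(1,-1)=1 g(1,1)=1
t=2: g(2,-2)=1 g(2,0)=2 g(2,2)=1
t=3: g(3,-3)=1 g(3,-1)=3 g(3,1)=3
t=4: g(4,-4)=1 g(4,-2)=4 g(4,0)=6 g(4,2)=3
t=5: g(5,-5)=1 g(5,-3)=5 g(5,-1)=10 g(5,1)=9
t=6: g(6,-6)=1 g(6,-4)=6 g(6,-2)=15 g(6,0)=19 g(6,2)=9
t=7: g(7,-7)=1 g(7,-5)=7 g(7,-3)=21 g(7,-1)=34 g(7,1)=28
t=8: g(8,-8)=1 g(8,-6)=8 g(8,-4)=28 g(8,-2)=55 g(8,0)=62 g(8,2)=28
t=9: g(9,-9)=1 g(9,-7)=9 g(9,-5)=36 g(9,-3)=83 g(9,-1)=117 g(9,1)=90
t=10: g(10,-10)=1 g(10,-8)=10 g(10,-6)=45 g(10,-4)=119 g(10,-2)=200 g(10,0)=207 g(10,2)=90
t=11: g(11,-11)=1 g(11,-9)=11 g(11,-7)=55 g(11,-5)=164 g(11,-3)=319 g(11,-1)=407 g(11,1)=297
t=12: g(12,-12)=1 g(12,-10)=12 g(12,-8)=66 g(12,-6)=219 g(12,-4)=483 g(12,-2)=726 g(12,0)=704 g(12,2)=297
t=13: g(13,-13)=1 g(13,-11)=13 g(13,-9)=78 g(13,-7)=285 g(13,-5)=702 g(13,-3)=1209 g(13,-1)=1430 g(13,1)=1001
t=14: g(14,-14)=1 g(14,-12)=14 g(14,-10)=91 g(14,-8)=363 g(14,-6)=987 g(14,-4)=1911 g(14,-2)=2639 g(14,0)=2431 g(14,2)=1001
t=15: g(15,-15)=1 g(15,-13)=15 g(15,-11)=105 g(15,-9)=454 g(15,-7)=1350 g(15,-5)=2898 g(15,-3)=4550 g(15,-1)=5070 g(15,1)=3432
t=16: g(16,-16)=1 g(16,-14)=16 g(16,-12)=120 g(16,-10)=559 g(16,-8)=1804 g(16,-6)=4248 g(16,-4)=7448 g(16,-2)=9620 g(16,0)=8502 g(16,2)=3432
t=17: g(17,-17)=1 g(17,-15)=17 g(17,-13)=136 g(17,-11)=679 g(17,-9)=2363 g(17,-7)=6052 g(17,-5)=11696 g(17,-3)=17068 g(17,-1)=18122 g(17,1)=11934
t=18: g(18,-18)=1 g(18,-16)=18 g(18,-14)=153 g(18,-12)=815 g(18,-10)=3042 g(18,-8)=8415 g(18,-6)=17748 g(18,-4)=28764 g(18,-2)=35190 g(18,0)=30056 g(18,2)=11934
t=19: g(19,-19)=1 g(19,-17)=19 g(19,-15)=171 g(19,-13)=968 g(19,-11)=3857 g(19,-9)=11457 g(19,-7)=26163 g(19,-5)=46512 g(19,-3)=63954 g(19,-1)=65246 g(19,1)=41990
t=20: g(20,-20)=1 g(20,-18)=20 g(20,-16)=190 g(20,-14)=1139 g(20,-12)=4825 g(20,-10)=15314 g(20,-8)=37620 g(20,-6)=72675 g(20,-4)=110466 g(20,-2)=129200 g(20,0)=107236 g(20,2)=41990
t=21: g(21,-21)=1 g(21,-19)=21 g(21,-17)=210 g(21,-15)=1329 g(21,-13)=5964 g(21,-11)=20139 g(21,-9)=52934 g(21,-7)=110295 g(21,-5)=183141 g(21,-3)=239666 g(21,-1)=236436 g(21,1)=149226
Paths never hitting 3: Σ_s g(21,s) = 999362
Paths hitting 3: 2^21 - 999362 = 1097790
P = 1097790/2097152 = 548895/1048576

Answer: 548895/1048576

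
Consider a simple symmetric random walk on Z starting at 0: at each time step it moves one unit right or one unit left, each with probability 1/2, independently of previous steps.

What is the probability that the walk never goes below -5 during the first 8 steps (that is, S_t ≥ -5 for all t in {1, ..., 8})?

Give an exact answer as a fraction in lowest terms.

Let f(t,s) = #length-t paths at position s with S_1..S_t all ≥ -5.
f(t,s) = f(t-1,s-1) + f(t-1,s+1) for s ≥ -5; f(t,s) = 0 for s < -5.
t=0: f(0,0)=1
t=1: f(1,-1)=1 f(1,1)=1
t=2: f(2,-2)=1 f(2,0)=2 f(2,2)=1
t=3: f(3,-3)=1 f(3,-1)=3 f(3,1)=3 f(3,3)=1
t=4: f(4,-4)=1 f(4,-2)=4 f(4,0)=6 f(4,2)=4 f(4,4)=1
t=5: f(5,-5)=1 f(5,-3)=5 f(5,-1)=10 f(5,1)=10 f(5,3)=5 f(5,5)=1
t=6: f(6,-4)=6 f(6,-2)=15 f(6,0)=20 f(6,2)=15 f(6,4)=6 f(6,6)=1
t=7: f(7,-5)=6 f(7,-3)=21 f(7,-1)=35 f(7,1)=35 f(7,3)=21 f(7,5)=7 f(7,7)=1
t=8: f(8,-4)=27 f(8,-2)=56 f(8,0)=70 f(8,2)=56 f(8,4)=28 f(8,6)=8 f(8,8)=1
Σ_s f(8,s) = 246
P = 246/256 = 123/128

Answer: 123/128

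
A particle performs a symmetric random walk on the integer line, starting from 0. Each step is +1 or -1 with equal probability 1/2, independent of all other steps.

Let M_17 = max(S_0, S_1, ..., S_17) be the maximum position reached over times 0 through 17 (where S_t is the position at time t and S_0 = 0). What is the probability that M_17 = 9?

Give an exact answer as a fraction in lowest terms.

Answer: 595/32768

Derivation:
Let M_17 = max(S_0,...,S_17). Use the reflection principle: for j ≥ 1, #{paths with M_17 ≥ j} = #{S_17 ≥ j} + #{S_17 ≥ j+1}.
By reflection, #{M_17 ≥ 9} = #{S_17 ≥ 9} + #{S_17 ≥ 10} = 3214 + 834 = 4048.
#{M_17 ≥ 10} = #{S_17 ≥ 10} + #{S_17 ≥ 11} = 834 + 834 = 1668.
#{M_17 = 9} = 4048 - 1668 = 2380.
P(M_17 = 9) = 2380/131072 = 595/32768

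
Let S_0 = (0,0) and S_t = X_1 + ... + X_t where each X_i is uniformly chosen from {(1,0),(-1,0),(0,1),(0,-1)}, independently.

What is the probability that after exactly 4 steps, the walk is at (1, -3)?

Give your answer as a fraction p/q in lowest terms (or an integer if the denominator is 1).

Answer: 1/64

Derivation:
Let h be the number of horizontal steps (so 4-h are vertical). To end at (1,-3) need (h+1)/2 right-steps and ((4-h)-3)/2 up-steps.
Sum over h with 1 ≤ h ≤ 1, h ≡ 1 (mod 2), 4-h ≡ 1 (mod 2):
h=1: C(4,1)·C(1,1)·C(3,0) = 4·1·1 = 4
Total favorable: 4
Total paths: 4^4 = 256
P = 4/256 = 1/64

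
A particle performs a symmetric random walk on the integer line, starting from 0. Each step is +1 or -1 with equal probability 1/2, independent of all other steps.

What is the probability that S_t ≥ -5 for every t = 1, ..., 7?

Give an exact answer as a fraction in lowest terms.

Answer: 63/64

Derivation:
Let f(t,s) = #length-t paths at position s with S_1..S_t all ≥ -5.
f(t,s) = f(t-1,s-1) + f(t-1,s+1) for s ≥ -5; f(t,s) = 0 for s < -5.
t=0: f(0,0)=1
t=1: f(1,-1)=1 f(1,1)=1
t=2: f(2,-2)=1 f(2,0)=2 f(2,2)=1
t=3: f(3,-3)=1 f(3,-1)=3 f(3,1)=3 f(3,3)=1
t=4: f(4,-4)=1 f(4,-2)=4 f(4,0)=6 f(4,2)=4 f(4,4)=1
t=5: f(5,-5)=1 f(5,-3)=5 f(5,-1)=10 f(5,1)=10 f(5,3)=5 f(5,5)=1
t=6: f(6,-4)=6 f(6,-2)=15 f(6,0)=20 f(6,2)=15 f(6,4)=6 f(6,6)=1
t=7: f(7,-5)=6 f(7,-3)=21 f(7,-1)=35 f(7,1)=35 f(7,3)=21 f(7,5)=7 f(7,7)=1
Σ_s f(7,s) = 126
P = 126/128 = 63/64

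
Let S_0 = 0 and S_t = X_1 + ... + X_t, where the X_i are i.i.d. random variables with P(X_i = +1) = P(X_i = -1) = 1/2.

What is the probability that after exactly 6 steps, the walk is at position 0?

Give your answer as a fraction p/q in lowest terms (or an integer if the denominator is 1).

To return to 0 after 6 steps: need exactly 3 steps of +1 and 3 of -1.
Favorable paths: C(6,3) = 20
Total paths: 2^6 = 64
P = 20/64 = 5/16

Answer: 5/16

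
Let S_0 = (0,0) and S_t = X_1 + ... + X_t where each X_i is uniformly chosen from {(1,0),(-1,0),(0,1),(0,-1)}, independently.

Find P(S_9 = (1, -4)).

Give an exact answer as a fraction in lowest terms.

Answer: 189/16384

Derivation:
Let h be the number of horizontal steps (so 9-h are vertical). To end at (1,-4) need (h+1)/2 right-steps and ((9-h)-4)/2 up-steps.
Sum over h with 1 ≤ h ≤ 5, h ≡ 1 (mod 2), 9-h ≡ 0 (mod 2):
h=1: C(9,1)·C(1,1)·C(8,2) = 9·1·28 = 252
h=3: C(9,3)·C(3,2)·C(6,1) = 84·3·6 = 1512
h=5: C(9,5)·C(5,3)·C(4,0) = 126·10·1 = 1260
Total favorable: 3024
Total paths: 4^9 = 262144
P = 3024/262144 = 189/16384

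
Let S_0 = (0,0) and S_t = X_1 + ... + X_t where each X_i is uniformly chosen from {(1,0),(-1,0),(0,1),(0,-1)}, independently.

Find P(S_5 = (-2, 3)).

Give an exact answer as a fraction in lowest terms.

Answer: 5/512

Derivation:
Let h be the number of horizontal steps (so 5-h are vertical). To end at (-2,3) need (h-2)/2 right-steps and ((5-h)+3)/2 up-steps.
Sum over h with 2 ≤ h ≤ 2, h ≡ 0 (mod 2), 5-h ≡ 1 (mod 2):
h=2: C(5,2)·C(2,0)·C(3,3) = 10·1·1 = 10
Total favorable: 10
Total paths: 4^5 = 1024
P = 10/1024 = 5/512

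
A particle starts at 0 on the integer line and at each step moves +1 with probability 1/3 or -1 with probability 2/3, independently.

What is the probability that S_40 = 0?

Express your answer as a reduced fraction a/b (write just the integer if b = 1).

To be at 0 after 40 steps: need exactly 20 steps of +1 and 20 of -1.
Number of such sequences: C(40,20) = 137846528820
Each has probability (1/3)^20 · (2/3)^20 = 1048576/12157665459056928801
P = 137846528820 · 1048576/12157665459056928801 = 16060284644884480/1350851717672992089

Answer: 16060284644884480/1350851717672992089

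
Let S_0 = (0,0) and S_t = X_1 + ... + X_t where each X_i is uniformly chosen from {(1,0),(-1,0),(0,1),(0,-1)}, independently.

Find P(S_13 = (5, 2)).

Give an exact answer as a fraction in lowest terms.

Answer: 184041/33554432

Derivation:
Let h be the number of horizontal steps (so 13-h are vertical). To end at (5,2) need (h+5)/2 right-steps and ((13-h)+2)/2 up-steps.
Sum over h with 5 ≤ h ≤ 11, h ≡ 1 (mod 2), 13-h ≡ 0 (mod 2):
h=5: C(13,5)·C(5,5)·C(8,5) = 1287·1·56 = 72072
h=7: C(13,7)·C(7,6)·C(6,4) = 1716·7·15 = 180180
h=9: C(13,9)·C(9,7)·C(4,3) = 715·36·4 = 102960
h=11: C(13,11)·C(11,8)·C(2,2) = 78·165·1 = 12870
Total favorable: 368082
Total paths: 4^13 = 67108864
P = 368082/67108864 = 184041/33554432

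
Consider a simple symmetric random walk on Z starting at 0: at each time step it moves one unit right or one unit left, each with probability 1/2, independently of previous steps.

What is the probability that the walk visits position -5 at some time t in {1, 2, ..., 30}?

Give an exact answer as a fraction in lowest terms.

Count via complement. Let g(t,s) = #length-t paths at position s with S_1..S_t all ≠ -5.
g(t,s) = g(t-1,s-1) + g(t-1,s+1) for s ≠ -5; g(t,-5) = 0.
t=0: g(0,0)=1
t=1: g(1,-1)=1 g(1,1)=1
t=2: g(2,-2)=1 g(2,0)=2 g(2,2)=1
t=3: g(3,-3)=1 g(3,-1)=3 g(3,1)=3 g(3,3)=1
t=4: g(4,-4)=1 g(4,-2)=4 g(4,0)=6 g(4,2)=4 g(4,4)=1
t=5: g(5,-3)=5 g(5,-1)=10 g(5,1)=10 g(5,3)=5 g(5,5)=1
t=6: g(6,-4)=5 g(6,-2)=15 g(6,0)=20 g(6,2)=15 g(6,4)=6 g(6,6)=1
t=7: g(7,-3)=20 g(7,-1)=35 g(7,1)=35 g(7,3)=21 g(7,5)=7 g(7,7)=1
t=8: g(8,-4)=20 g(8,-2)=55 g(8,0)=70 g(8,2)=56 g(8,4)=28 g(8,6)=8 g(8,8)=1
t=9: g(9,-3)=75 g(9,-1)=125 g(9,1)=126 g(9,3)=84 g(9,5)=36 g(9,7)=9 g(9,9)=1
t=10: g(10,-4)=75 g(10,-2)=200 g(10,0)=251 g(10,2)=210 g(10,4)=120 g(10,6)=45 g(10,8)=10 g(10,10)=1
t=11: g(11,-3)=275 g(11,-1)=451 g(11,1)=461 g(11,3)=330 g(11,5)=165 g(11,7)=55 g(11,9)=11 g(11,11)=1
t=12: g(12,-4)=275 g(12,-2)=726 g(12,0)=912 g(12,2)=791 g(12,4)=495 g(12,6)=220 g(12,8)=66 g(12,10)=12 g(12,12)=1
t=13: g(13,-3)=1001 g(13,-1)=1638 g(13,1)=1703 g(13,3)=1286 g(13,5)=715 g(13,7)=286 g(13,9)=78 g(13,11)=13 g(13,13)=1
t=14: g(14,-4)=1001 g(14,-2)=2639 g(14,0)=3341 g(14,2)=2989 g(14,4)=2001 g(14,6)=1001 g(14,8)=364 g(14,10)=91 g(14,12)=14 g(14,14)=1
t=15: g(15,-3)=3640 g(15,-1)=5980 g(15,1)=6330 g(15,3)=4990 g(15,5)=3002 g(15,7)=1365 g(15,9)=455 g(15,11)=105 g(15,13)=15 g(15,15)=1
t=16: g(16,-4)=3640 g(16,-2)=9620 g(16,0)=12310 g(16,2)=11320 g(16,4)=7992 g(16,6)=4367 g(16,8)=1820 g(16,10)=560 g(16,12)=120 g(16,14)=16 g(16,16)=1
t=17: g(17,-3)=13260 g(17,-1)=21930 g(17,1)=23630 g(17,3)=19312 g(17,5)=12359 g(17,7)=6187 g(17,9)=2380 g(17,11)=680 g(17,13)=136 g(17,15)=17 g(17,17)=1
t=18: g(18,-4)=13260 g(18,-2)=35190 g(18,0)=45560 g(18,2)=42942 g(18,4)=31671 g(18,6)=18546 g(18,8)=8567 g(18,10)=3060 g(18,12)=816 g(18,14)=153 g(18,16)=18 g(18,18)=1
t=19: g(19,-3)=48450 g(19,-1)=80750 g(19,1)=88502 g(19,3)=74613 g(19,5)=50217 g(19,7)=27113 g(19,9)=11627 g(19,11)=3876 g(19,13)=969 g(19,15)=171 g(19,17)=19 g(19,19)=1
t=20: g(20,-4)=48450 g(20,-2)=129200 g(20,0)=169252 g(20,2)=163115 g(20,4)=124830 g(20,6)=77330 g(20,8)=38740 g(20,10)=15503 g(20,12)=4845 g(20,14)=1140 g(20,16)=190 g(20,18)=20 g(20,20)=1
t=21: g(21,-3)=177650 g(21,-1)=298452 g(21,1)=332367 g(21,3)=287945 g(21,5)=202160 g(21,7)=116070 g(21,9)=54243 g(21,11)=20348 g(21,13)=5985 g(21,15)=1330 g(21,17)=210 g(21,19)=21 g(21,21)=1
t=22: g(22,-4)=177650 g(22,-2)=476102 g(22,0)=630819 g(22,2)=620312 g(22,4)=490105 g(22,6)=318230 g(22,8)=170313 g(22,10)=74591 g(22,12)=26333 g(22,14)=7315 g(22,16)=1540 g(22,18)=231 g(22,20)=22 g(22,22)=1
t=23: g(23,-3)=653752 g(23,-1)=1106921 g(23,1)=1251131 g(23,3)=1110417 g(23,5)=808335 g(23,7)=488543 g(23,9)=244904 g(23,11)=100924 g(23,13)=33648 g(23,15)=8855 g(23,17)=1771 g(23,19)=253 g(23,21)=23 g(23,23)=1
t=24: g(24,-4)=653752 g(24,-2)=1760673 g(24,0)=2358052 g(24,2)=2361548 g(24,4)=1918752 g(24,6)=1296878 g(24,8)=733447 g(24,10)=345828 g(24,12)=134572 g(24,14)=42503 g(24,16)=10626 g(24,18)=2024 g(24,20)=276 g(24,22)=24 g(24,24)=1
t=25: g(25,-3)=2414425 g(25,-1)=4118725 g(25,1)=4719600 g(25,3)=4280300 g(25,5)=3215630 g(25,7)=2030325 g(25,9)=1079275 g(25,11)=480400 g(25,13)=177075 g(25,15)=53129 g(25,17)=12650 g(25,19)=2300 g(25,21)=300 g(25,23)=25 g(25,25)=1
t=26: g(26,-4)=2414425 g(26,-2)=6533150 g(26,0)=8838325 g(26,2)=8999900 g(26,4)=7495930 g(26,6)=5245955 g(26,8)=3109600 g(26,10)=1559675 g(26,12)=657475 g(26,14)=230204 g(26,16)=65779 g(26,18)=14950 g(26,20)=2600 g(26,22)=325 g(26,24)=26 g(26,26)=1
t=27: g(27,-3)=8947575 g(27,-1)=15371475 g(27,1)=17838225 g(27,3)=16495830 g(27,5)=12741885 g(27,7)=8355555 g(27,9)=4669275 g(27,11)=2217150 g(27,13)=887679 g(27,15)=295983 g(27,17)=80729 g(27,19)=17550 g(27,21)=2925 g(27,23)=351 g(27,25)=27 g(27,27)=1
t=28: g(28,-4)=8947575 g(28,-2)=24319050 g(28,0)=33209700 g(28,2)=34334055 g(28,4)=29237715 g(28,6)=21097440 g(28,8)=13024830 g(28,10)=6886425 g(28,12)=3104829 g(28,14)=1183662 g(28,16)=376712 g(28,18)=98279 g(28,20)=20475 g(28,22)=3276 g(28,24)=378 g(28,26)=28 g(28,28)=1
t=29: g(29,-3)=33266625 g(29,-1)=57528750 g(29,1)=67543755 g(29,3)=63571770 g(29,5)=50335155 g(29,7)=34122270 g(29,9)=19911255 g(29,11)=9991254 g(29,13)=4288491 g(29,15)=1560374 g(29,17)=474991 g(29,19)=118754 g(29,21)=23751 g(29,23)=3654 g(29,25)=406 g(29,27)=29 g(29,29)=1
t=30: g(30,-4)=33266625 g(30,-2)=90795375 g(30,0)=125072505 g(30,2)=131115525 g(30,4)=113906925 g(30,6)=84457425 g(30,8)=54033525 g(30,10)=29902509 g(30,12)=14279745 g(30,14)=5848865 g(30,16)=2035365 g(30,18)=593745 g(30,20)=142505 g(30,22)=27405 g(30,24)=4060 g(30,26)=435 g(30,28)=30 g(30,30)=1
Paths never hitting -5: Σ_s g(30,s) = 685482570
Paths hitting -5: 2^30 - 685482570 = 388259254
P = 388259254/1073741824 = 194129627/536870912

Answer: 194129627/536870912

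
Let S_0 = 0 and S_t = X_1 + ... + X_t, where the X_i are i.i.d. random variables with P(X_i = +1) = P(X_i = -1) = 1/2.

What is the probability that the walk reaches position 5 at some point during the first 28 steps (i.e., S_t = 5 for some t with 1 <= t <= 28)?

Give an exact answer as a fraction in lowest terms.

Count via complement. Let g(t,s) = #length-t paths at position s with S_1..S_t all ≠ 5.
g(t,s) = g(t-1,s-1) + g(t-1,s+1) for s ≠ 5; g(t,5) = 0.
t=0: g(0,0)=1
t=1: g(1,-1)=1 g(1,1)=1
t=2: g(2,-2)=1 g(2,0)=2 g(2,2)=1
t=3: g(3,-3)=1 g(3,-1)=3 g(3,1)=3 g(3,3)=1
t=4: g(4,-4)=1 g(4,-2)=4 g(4,0)=6 g(4,2)=4 g(4,4)=1
t=5: g(5,-5)=1 g(5,-3)=5 g(5,-1)=10 g(5,1)=10 g(5,3)=5
t=6: g(6,-6)=1 g(6,-4)=6 g(6,-2)=15 g(6,0)=20 g(6,2)=15 g(6,4)=5
t=7: g(7,-7)=1 g(7,-5)=7 g(7,-3)=21 g(7,-1)=35 g(7,1)=35 g(7,3)=20
t=8: g(8,-8)=1 g(8,-6)=8 g(8,-4)=28 g(8,-2)=56 g(8,0)=70 g(8,2)=55 g(8,4)=20
t=9: g(9,-9)=1 g(9,-7)=9 g(9,-5)=36 g(9,-3)=84 g(9,-1)=126 g(9,1)=125 g(9,3)=75
t=10: g(10,-10)=1 g(10,-8)=10 g(10,-6)=45 g(10,-4)=120 g(10,-2)=210 g(10,0)=251 g(10,2)=200 g(10,4)=75
t=11: g(11,-11)=1 g(11,-9)=11 g(11,-7)=55 g(11,-5)=165 g(11,-3)=330 g(11,-1)=461 g(11,1)=451 g(11,3)=275
t=12: g(12,-12)=1 g(12,-10)=12 g(12,-8)=66 g(12,-6)=220 g(12,-4)=495 g(12,-2)=791 g(12,0)=912 g(12,2)=726 g(12,4)=275
t=13: g(13,-13)=1 g(13,-11)=13 g(13,-9)=78 g(13,-7)=286 g(13,-5)=715 g(13,-3)=1286 g(13,-1)=1703 g(13,1)=1638 g(13,3)=1001
t=14: g(14,-14)=1 g(14,-12)=14 g(14,-10)=91 g(14,-8)=364 g(14,-6)=1001 g(14,-4)=2001 g(14,-2)=2989 g(14,0)=3341 g(14,2)=2639 g(14,4)=1001
t=15: g(15,-15)=1 g(15,-13)=15 g(15,-11)=105 g(15,-9)=455 g(15,-7)=1365 g(15,-5)=3002 g(15,-3)=4990 g(15,-1)=6330 g(15,1)=5980 g(15,3)=3640
t=16: g(16,-16)=1 g(16,-14)=16 g(16,-12)=120 g(16,-10)=560 g(16,-8)=1820 g(16,-6)=4367 g(16,-4)=7992 g(16,-2)=11320 g(16,0)=12310 g(16,2)=9620 g(16,4)=3640
t=17: g(17,-17)=1 g(17,-15)=17 g(17,-13)=136 g(17,-11)=680 g(17,-9)=2380 g(17,-7)=6187 g(17,-5)=12359 g(17,-3)=19312 g(17,-1)=23630 g(17,1)=21930 g(17,3)=13260
t=18: g(18,-18)=1 g(18,-16)=18 g(18,-14)=153 g(18,-12)=816 g(18,-10)=3060 g(18,-8)=8567 g(18,-6)=18546 g(18,-4)=31671 g(18,-2)=42942 g(18,0)=45560 g(18,2)=35190 g(18,4)=13260
t=19: g(19,-19)=1 g(19,-17)=19 g(19,-15)=171 g(19,-13)=969 g(19,-11)=3876 g(19,-9)=11627 g(19,-7)=27113 g(19,-5)=50217 g(19,-3)=74613 g(19,-1)=88502 g(19,1)=80750 g(19,3)=48450
t=20: g(20,-20)=1 g(20,-18)=20 g(20,-16)=190 g(20,-14)=1140 g(20,-12)=4845 g(20,-10)=15503 g(20,-8)=38740 g(20,-6)=77330 g(20,-4)=124830 g(20,-2)=163115 g(20,0)=169252 g(20,2)=129200 g(20,4)=48450
t=21: g(21,-21)=1 g(21,-19)=21 g(21,-17)=210 g(21,-15)=1330 g(21,-13)=5985 g(21,-11)=20348 g(21,-9)=54243 g(21,-7)=116070 g(21,-5)=202160 g(21,-3)=287945 g(21,-1)=332367 g(21,1)=298452 g(21,3)=177650
t=22: g(22,-22)=1 g(22,-20)=22 g(22,-18)=231 g(22,-16)=1540 g(22,-14)=7315 g(22,-12)=26333 g(22,-10)=74591 g(22,-8)=170313 g(22,-6)=318230 g(22,-4)=490105 g(22,-2)=620312 g(22,0)=630819 g(22,2)=476102 g(22,4)=177650
t=23: g(23,-23)=1 g(23,-21)=23 g(23,-19)=253 g(23,-17)=1771 g(23,-15)=8855 g(23,-13)=33648 g(23,-11)=100924 g(23,-9)=244904 g(23,-7)=488543 g(23,-5)=808335 g(23,-3)=1110417 g(23,-1)=1251131 g(23,1)=1106921 g(23,3)=653752
t=24: g(24,-24)=1 g(24,-22)=24 g(24,-20)=276 g(24,-18)=2024 g(24,-16)=10626 g(24,-14)=42503 g(24,-12)=134572 g(24,-10)=345828 g(24,-8)=733447 g(24,-6)=1296878 g(24,-4)=1918752 g(24,-2)=2361548 g(24,0)=2358052 g(24,2)=1760673 g(24,4)=653752
t=25: g(25,-25)=1 g(25,-23)=25 g(25,-21)=300 g(25,-19)=2300 g(25,-17)=12650 g(25,-15)=53129 g(25,-13)=177075 g(25,-11)=480400 g(25,-9)=1079275 g(25,-7)=2030325 g(25,-5)=3215630 g(25,-3)=4280300 g(25,-1)=4719600 g(25,1)=4118725 g(25,3)=2414425
t=26: g(26,-26)=1 g(26,-24)=26 g(26,-22)=325 g(26,-20)=2600 g(26,-18)=14950 g(26,-16)=65779 g(26,-14)=230204 g(26,-12)=657475 g(26,-10)=1559675 g(26,-8)=3109600 g(26,-6)=5245955 g(26,-4)=7495930 g(26,-2)=8999900 g(26,0)=8838325 g(26,2)=6533150 g(26,4)=2414425
t=27: g(27,-27)=1 g(27,-25)=27 g(27,-23)=351 g(27,-21)=2925 g(27,-19)=17550 g(27,-17)=80729 g(27,-15)=295983 g(27,-13)=887679 g(27,-11)=2217150 g(27,-9)=4669275 g(27,-7)=8355555 g(27,-5)=12741885 g(27,-3)=16495830 g(27,-1)=17838225 g(27,1)=15371475 g(27,3)=8947575
t=28: g(28,-28)=1 g(28,-26)=28 g(28,-24)=378 g(28,-22)=3276 g(28,-20)=20475 g(28,-18)=98279 g(28,-16)=376712 g(28,-14)=1183662 g(28,-12)=3104829 g(28,-10)=6886425 g(28,-8)=13024830 g(28,-6)=21097440 g(28,-4)=29237715 g(28,-2)=34334055 g(28,0)=33209700 g(28,2)=24319050 g(28,4)=8947575
Paths never hitting 5: Σ_s g(28,s) = 175844430
Paths hitting 5: 2^28 - 175844430 = 92591026
P = 92591026/268435456 = 46295513/134217728

Answer: 46295513/134217728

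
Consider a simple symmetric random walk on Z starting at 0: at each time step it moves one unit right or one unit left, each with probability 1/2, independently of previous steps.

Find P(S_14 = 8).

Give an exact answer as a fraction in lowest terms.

To reach position 8 after 14 steps: need 11 steps of +1 and 3 of -1.
Favorable paths: C(14,11) = 364
Total paths: 2^14 = 16384
P = 364/16384 = 91/4096

Answer: 91/4096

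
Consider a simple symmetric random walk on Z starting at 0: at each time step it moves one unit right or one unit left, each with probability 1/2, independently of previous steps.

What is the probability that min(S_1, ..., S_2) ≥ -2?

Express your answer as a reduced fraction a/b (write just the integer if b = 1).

Let f(t,s) = #length-t paths at position s with S_1..S_t all ≥ -2.
f(t,s) = f(t-1,s-1) + f(t-1,s+1) for s ≥ -2; f(t,s) = 0 for s < -2.
t=0: f(0,0)=1
t=1: f(1,-1)=1 f(1,1)=1
t=2: f(2,-2)=1 f(2,0)=2 f(2,2)=1
Σ_s f(2,s) = 4
P = 4/4 = 1

Answer: 1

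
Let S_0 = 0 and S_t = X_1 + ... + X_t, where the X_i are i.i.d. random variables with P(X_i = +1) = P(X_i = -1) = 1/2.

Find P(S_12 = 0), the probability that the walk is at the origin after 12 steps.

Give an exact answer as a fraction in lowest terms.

To return to 0 after 12 steps: need exactly 6 steps of +1 and 6 of -1.
Favorable paths: C(12,6) = 924
Total paths: 2^12 = 4096
P = 924/4096 = 231/1024

Answer: 231/1024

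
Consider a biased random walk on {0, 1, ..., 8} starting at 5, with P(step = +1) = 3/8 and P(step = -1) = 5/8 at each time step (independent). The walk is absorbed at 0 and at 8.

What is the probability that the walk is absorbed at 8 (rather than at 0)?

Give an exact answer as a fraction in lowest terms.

Biased walk: p = 3/8, q = 5/8, r = q/p = 5/3
Gambler's ruin: P(hit 8 before 0 | start at 5) = (1 - r^a)/(1 - r^N)
r^5 = 3125/243; r^8 = 390625/6561
P = (1 - 3125/243) / (1 - 390625/6561) = -2882/243 / -384064/6561 = 38907/192032

Answer: 38907/192032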